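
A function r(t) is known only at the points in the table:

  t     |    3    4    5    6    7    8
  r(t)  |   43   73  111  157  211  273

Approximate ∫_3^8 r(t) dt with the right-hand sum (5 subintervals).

Δt = 1.
Sum = 1·[73 + 111 + 157 + 211 + 273] = 825.

825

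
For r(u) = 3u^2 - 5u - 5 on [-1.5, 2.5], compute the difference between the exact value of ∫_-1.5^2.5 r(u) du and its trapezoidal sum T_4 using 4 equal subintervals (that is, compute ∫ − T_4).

-2

Exact integral: ∫_-1.5^2.5 r(u) du = -11.
T_4 = -9.
Error = -11 − (-9) = -2.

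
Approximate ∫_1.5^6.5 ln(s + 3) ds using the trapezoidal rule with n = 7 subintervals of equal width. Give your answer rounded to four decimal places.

9.6140

Δs = (6.5 − 1.5)/7 = 5/7.
f(1.5) ≈ 1.5041, f(31/14) ≈ 1.6514, f(41/14) ≈ 1.7798, f(51/14) ≈ 1.8935, f(61/14) ≈ 1.9957, f(71/14) ≈ 2.0883, f(81/14) ≈ 2.1731, f(6.5) ≈ 2.2513.
T_7 = (Δs/2)·[f(s_0) + 2f(s_1) + ... + 2f(s_{6}) + f(s_7)].
Sum ≈ 9.6140.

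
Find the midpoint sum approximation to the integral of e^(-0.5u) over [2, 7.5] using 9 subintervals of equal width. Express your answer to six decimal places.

Δu = (7.5 − 2)/9 = 11/18.
Midpoints: 83/36, 35/12, 127/36, 149/36, 4.75, 193/36, 215/36, 79/12, 259/36.
f(83/36) ≈ 0.315758, f(35/12) ≈ 0.232624, f(127/36) ≈ 0.171377, f(149/36) ≈ 0.126256, f(4.75) ≈ 0.093014, f(193/36) ≈ 0.068525, f(215/36) ≈ 0.050483, f(79/12) ≈ 0.037192, f(259/36) ≈ 0.027400.
Sum = Δu · [f(83/36) + f(35/12) + f(127/36) + ...].
Sum ≈ 0.686051.

0.686051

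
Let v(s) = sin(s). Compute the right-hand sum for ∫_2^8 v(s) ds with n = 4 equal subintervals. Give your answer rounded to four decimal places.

Δs = (8 − 2)/4 = 1.5.
Right endpoints: 3.5, 5, 6.5, 8.
v(3.5) ≈ -0.3508, v(5) ≈ -0.9589, v(6.5) ≈ 0.2151, v(8) ≈ 0.9894.
Sum = Δs · [v(3.5) + v(5) + v(6.5) + v(8)].
Sum ≈ -0.1578.

-0.1578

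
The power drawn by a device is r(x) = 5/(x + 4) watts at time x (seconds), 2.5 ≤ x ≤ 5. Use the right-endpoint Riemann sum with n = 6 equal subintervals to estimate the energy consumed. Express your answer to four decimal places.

Δx = (5 − 2.5)/6 = 5/12.
Right endpoints: 35/12, 10/3, 3.75, 25/6, 55/12, 5.
r(35/12) = 60/83, r(10/3) = 15/22, r(3.75) = 20/31, r(25/6) = 30/49, r(55/12) = 60/103, r(5) = 5/9.
Sum = Δx · [r(35/12) + r(10/3) + r(3.75) + ...].
Sum ≈ 1.5834.

1.5834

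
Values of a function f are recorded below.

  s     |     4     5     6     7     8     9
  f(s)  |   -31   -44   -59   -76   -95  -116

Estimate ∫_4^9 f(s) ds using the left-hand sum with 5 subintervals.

Δs = 1.
Sum = 1·[(-31) + (-44) + (-59) + (-76) + (-95)] = -305.

-305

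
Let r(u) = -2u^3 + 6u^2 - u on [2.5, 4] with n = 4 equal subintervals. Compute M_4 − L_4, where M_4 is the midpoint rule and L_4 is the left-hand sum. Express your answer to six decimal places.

-6.741211

M_4 ≈ -16.35644531.
L_4 ≈ -9.61523438.
M_4 − L_4 ≈ -6.741211.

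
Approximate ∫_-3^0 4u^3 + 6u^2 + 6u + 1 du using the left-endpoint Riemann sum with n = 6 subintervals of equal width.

-70.5

Δu = (0 − (-3))/6 = 0.5.
Left endpoints: -3, -2.5, -2, -1.5, -1, -0.5.
f(-3) = -71, f(-2.5) = -39, f(-2) = -19, f(-1.5) = -8, f(-1) = -3, f(-0.5) = -1.
Sum = Δu · [f(-3) + f(-2.5) + f(-2) + ...].
Sum = -70.5.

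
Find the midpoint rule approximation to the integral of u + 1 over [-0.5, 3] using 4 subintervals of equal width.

7.875

Δu = (3 − (-0.5))/4 = 0.875.
Midpoints: -0.0625, 0.8125, 1.6875, 2.5625.
f(-0.0625) = 0.9375, f(0.8125) = 1.8125, f(1.6875) = 2.6875, f(2.5625) = 3.5625.
Sum = Δu · [f(-0.0625) + f(0.8125) + f(1.6875) + f(2.5625)].
Sum = 7.875.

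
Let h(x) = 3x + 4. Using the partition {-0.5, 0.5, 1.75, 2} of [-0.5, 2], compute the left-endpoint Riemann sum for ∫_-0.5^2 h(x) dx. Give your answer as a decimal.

11.6875

Subinterval widths: 1, 1.25, 0.25.
Left endpoints: -0.5, 0.5, 1.75.
h(-0.5) = 2.5, h(0.5) = 5.5, h(1.75) = 9.25.
Sum = Σ Δx_i · h(x_i).
Sum = 11.6875.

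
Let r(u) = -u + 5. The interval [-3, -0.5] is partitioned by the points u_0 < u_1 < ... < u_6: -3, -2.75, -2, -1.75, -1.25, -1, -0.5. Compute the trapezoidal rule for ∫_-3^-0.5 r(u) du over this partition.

Subinterval widths: 0.25, 0.75, 0.25, 0.5, 0.25, 0.5.
r(-3) = 8, r(-2.75) = 7.75, r(-2) = 7, r(-1.75) = 6.75, r(-1.25) = 6.25, r(-1) = 6, r(-0.5) = 5.5.
On each subinterval the trapezoid contributes (Δu_i/2)·[r(u_{i-1}) + r(u_i)].
Sum = 16.875.

16.875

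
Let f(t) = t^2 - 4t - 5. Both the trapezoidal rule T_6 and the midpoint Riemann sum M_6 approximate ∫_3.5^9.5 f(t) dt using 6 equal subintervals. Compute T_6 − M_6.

1.5

T_6 = 86.5.
M_6 = 85.
T_6 − M_6 = 1.5.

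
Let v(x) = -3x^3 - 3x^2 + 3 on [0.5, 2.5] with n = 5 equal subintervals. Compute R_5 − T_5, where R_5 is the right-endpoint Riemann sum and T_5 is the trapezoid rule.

R_5 = -52.53.
T_5 = -39.63.
R_5 − T_5 = -12.9.

-12.9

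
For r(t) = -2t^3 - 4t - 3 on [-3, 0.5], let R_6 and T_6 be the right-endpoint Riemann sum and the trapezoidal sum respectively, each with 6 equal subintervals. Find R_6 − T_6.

-19.90625

R_6 ≈ 29.0512153.
T_6 ≈ 48.9574653.
R_6 − T_6 = -19.90625.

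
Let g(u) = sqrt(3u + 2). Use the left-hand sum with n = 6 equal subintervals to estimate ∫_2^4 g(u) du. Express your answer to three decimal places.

Δu = (4 − 2)/6 = 1/3.
Left endpoints: 2, 7/3, 8/3, 3, 10/3, 11/3.
g(2) ≈ 2.828, g(7/3) ≈ 3.000, g(8/3) ≈ 3.162, g(3) ≈ 3.317, g(10/3) ≈ 3.464, g(11/3) ≈ 3.606.
Sum = Δu · [g(2) + g(7/3) + g(8/3) + ...].
Sum ≈ 6.459.

6.459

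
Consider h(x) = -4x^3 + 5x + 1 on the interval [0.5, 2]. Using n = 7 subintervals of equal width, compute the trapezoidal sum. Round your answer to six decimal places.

-5.234694

Δx = (2 − 0.5)/7 = 3/14.
h(0.5) = 3, h(5/7) = 1068/343, h(13/14) = 837/343, h(8/7) = 255/343, h(19/14) = -759/343, h(11/7) = -2286/343, h(25/14) = -4407/343, h(2) = -21.
T_7 = (Δx/2)·[h(x_0) + 2h(x_1) + ... + 2h(x_{6}) + h(x_7)].
Sum ≈ -5.234694.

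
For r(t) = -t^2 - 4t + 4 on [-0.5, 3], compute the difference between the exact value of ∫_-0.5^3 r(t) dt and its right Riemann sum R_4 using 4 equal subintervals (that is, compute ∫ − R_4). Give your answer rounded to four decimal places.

10.3997

Exact integral: ∫_-0.5^3 r(t) dt ≈ -12.541667.
R_4 = -22.94140625.
Error ≈ -12.541667 − (-22.94140625) ≈ 10.3997.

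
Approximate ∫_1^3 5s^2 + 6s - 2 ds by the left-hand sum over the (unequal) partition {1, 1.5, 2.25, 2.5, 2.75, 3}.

Subinterval widths: 0.5, 0.75, 0.25, 0.25, 0.25.
Left endpoints: 1, 1.5, 2.25, 2.5, 2.75.
f(1) = 9, f(1.5) = 18.25, f(2.25) = 36.8125, f(2.5) = 44.25, f(2.75) = 52.3125.
Sum = Σ Δs_i · f(s_i).
Sum = 51.53125.

51.53125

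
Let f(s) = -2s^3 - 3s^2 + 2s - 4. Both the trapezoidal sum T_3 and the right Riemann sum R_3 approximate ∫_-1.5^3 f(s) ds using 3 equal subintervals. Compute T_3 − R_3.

54

T_3 = -92.25.
R_3 = -146.25.
T_3 − R_3 = 54.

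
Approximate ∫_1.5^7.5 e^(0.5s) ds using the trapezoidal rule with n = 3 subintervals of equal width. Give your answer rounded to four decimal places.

87.4326

Δs = (7.5 − 1.5)/3 = 2.
f(1.5) ≈ 2.1170, f(3.5) ≈ 5.7546, f(5.5) ≈ 15.6426, f(7.5) ≈ 42.5211.
T_3 = (Δs/2)·[f(s_0) + 2f(s_1) + 2f(s_2) + f(s_3)].
Sum ≈ 87.4326.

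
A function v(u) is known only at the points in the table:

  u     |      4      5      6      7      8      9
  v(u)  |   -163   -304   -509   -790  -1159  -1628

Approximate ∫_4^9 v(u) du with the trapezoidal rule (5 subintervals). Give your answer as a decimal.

Δu = 1.
T_5 = (1/2)·[(-163) + 2·(-304) + 2·(-509) + 2·(-790) + 2·(-1159) + (-1628)] = -3657.5.

-3657.5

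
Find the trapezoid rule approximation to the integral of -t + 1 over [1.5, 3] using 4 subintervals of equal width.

-1.875

Δt = (3 − 1.5)/4 = 0.375.
f(1.5) = -0.5, f(1.875) = -0.875, f(2.25) = -1.25, f(2.625) = -1.625, f(3) = -2.
T_4 = (Δt/2)·[f(t_0) + 2f(t_1) + 2f(t_2) + 2f(t_3) + f(t_4)].
Sum = -1.875.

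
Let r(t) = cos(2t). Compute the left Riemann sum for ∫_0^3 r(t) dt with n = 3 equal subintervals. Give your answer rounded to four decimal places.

-0.0698

Δt = (3 − 0)/3 = 1.
Left endpoints: 0, 1, 2.
r(0) ≈ 1.0000, r(1) ≈ -0.4161, r(2) ≈ -0.6536.
Sum = Δt · [r(0) + r(1) + r(2)].
Sum ≈ -0.0698.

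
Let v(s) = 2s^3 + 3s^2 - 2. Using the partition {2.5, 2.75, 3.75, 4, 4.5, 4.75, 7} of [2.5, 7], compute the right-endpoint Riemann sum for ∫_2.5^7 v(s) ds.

Subinterval widths: 0.25, 1, 0.25, 0.5, 0.25, 2.25.
Right endpoints: 2.75, 3.75, 4, 4.5, 4.75, 7.
v(2.75) = 62.28125, v(3.75) = 145.65625, v(4) = 174, v(4.5) = 241, v(4.75) = 280.03125, v(7) = 831.
Sum = Σ Δs_i · v(s_i).
Sum = 2264.984375.

2264.984375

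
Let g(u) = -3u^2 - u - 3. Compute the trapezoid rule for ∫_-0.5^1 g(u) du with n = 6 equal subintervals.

-6.046875

Δu = (1 − (-0.5))/6 = 0.25.
g(-0.5) = -3.25, g(-0.25) = -2.9375, g(0) = -3, g(0.25) = -3.4375, g(0.5) = -4.25, g(0.75) = -5.4375, g(1) = -7.
T_6 = (Δu/2)·[g(u_0) + 2g(u_1) + ... + 2g(u_{5}) + g(u_6)].
Sum = -6.046875.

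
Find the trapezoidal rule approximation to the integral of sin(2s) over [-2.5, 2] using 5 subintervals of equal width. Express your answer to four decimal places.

0.3347

Δs = (2 − (-2.5))/5 = 0.9.
f(-2.5) ≈ 0.9589, f(-1.6) ≈ 0.0584, f(-0.7) ≈ -0.9854, f(0.2) ≈ 0.3894, f(1.1) ≈ 0.8085, f(2) ≈ -0.7568.
T_5 = (Δs/2)·[f(s_0) + 2f(s_1) + ... + 2f(s_{4}) + f(s_5)].
Sum ≈ 0.3347.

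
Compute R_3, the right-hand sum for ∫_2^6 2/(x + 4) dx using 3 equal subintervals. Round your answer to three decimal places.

Δx = (6 − 2)/3 = 4/3.
Right endpoints: 10/3, 14/3, 6.
f(10/3) = 3/11, f(14/3) = 3/13, f(6) = 0.2.
Sum = Δx · [f(10/3) + f(14/3) + f(6)].
Sum ≈ 0.938.

0.938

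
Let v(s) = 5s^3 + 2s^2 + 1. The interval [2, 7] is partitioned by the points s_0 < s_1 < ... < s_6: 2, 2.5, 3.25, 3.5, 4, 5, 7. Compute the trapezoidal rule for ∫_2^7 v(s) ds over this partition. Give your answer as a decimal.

3349.1015625

Subinterval widths: 0.5, 0.75, 0.25, 0.5, 1, 2.
v(2) = 49, v(2.5) = 91.625, v(3.25) = 193.765625, v(3.5) = 239.875, v(4) = 353, v(5) = 676, v(7) = 1814.
On each subinterval the trapezoid contributes (Δs_i/2)·[v(s_{i-1}) + v(s_i)].
Sum = 3349.1015625.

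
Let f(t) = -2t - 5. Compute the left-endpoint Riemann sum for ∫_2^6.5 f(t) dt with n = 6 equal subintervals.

-57.375

Δt = (6.5 − 2)/6 = 0.75.
Left endpoints: 2, 2.75, 3.5, 4.25, 5, 5.75.
f(2) = -9, f(2.75) = -10.5, f(3.5) = -12, f(4.25) = -13.5, f(5) = -15, f(5.75) = -16.5.
Sum = Δt · [f(2) + f(2.75) + f(3.5) + ...].
Sum = -57.375.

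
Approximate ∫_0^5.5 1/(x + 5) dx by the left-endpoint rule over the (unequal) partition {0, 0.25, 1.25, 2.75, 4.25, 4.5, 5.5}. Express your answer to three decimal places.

Subinterval widths: 0.25, 1, 1.5, 1.5, 0.25, 1.
Left endpoints: 0, 0.25, 1.25, 2.75, 4.25, 4.5.
f(0) = 0.2, f(0.25) = 4/21, f(1.25) = 0.16, f(2.75) = 4/31, f(4.25) = 4/37, f(4.5) = 2/19.
Sum = Σ Δx_i · f(x_i).
Sum ≈ 0.806.

0.806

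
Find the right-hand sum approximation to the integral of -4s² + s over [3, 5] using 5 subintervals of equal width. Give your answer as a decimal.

Δs = (5 − 3)/5 = 0.4.
Right endpoints: 3.4, 3.8, 4.2, 4.6, 5.
f(3.4) = -42.84, f(3.8) = -53.96, f(4.2) = -66.36, f(4.6) = -80.04, f(5) = -95.
Sum = Δs · [f(3.4) + f(3.8) + f(4.2) + f(4.6) + f(5)].
Sum = -135.28.

-135.28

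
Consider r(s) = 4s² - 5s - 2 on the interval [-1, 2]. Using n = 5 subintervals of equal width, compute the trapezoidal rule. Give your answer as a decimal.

Δs = (2 − (-1))/5 = 0.6.
r(-1) = 7, r(-0.4) = 0.64, r(0.2) = -2.84, r(0.8) = -3.44, r(1.4) = -1.16, r(2) = 4.
T_5 = (Δs/2)·[r(s_0) + 2r(s_1) + ... + 2r(s_{4}) + r(s_5)].
Sum = -0.78.

-0.78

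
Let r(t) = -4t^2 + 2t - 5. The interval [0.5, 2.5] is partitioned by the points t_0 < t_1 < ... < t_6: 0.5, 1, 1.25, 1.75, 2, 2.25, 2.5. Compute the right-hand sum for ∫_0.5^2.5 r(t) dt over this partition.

-28.25

Subinterval widths: 0.5, 0.25, 0.5, 0.25, 0.25, 0.25.
Right endpoints: 1, 1.25, 1.75, 2, 2.25, 2.5.
r(1) = -7, r(1.25) = -8.75, r(1.75) = -13.75, r(2) = -17, r(2.25) = -20.75, r(2.5) = -25.
Sum = Σ Δt_i · r(t_i).
Sum = -28.25.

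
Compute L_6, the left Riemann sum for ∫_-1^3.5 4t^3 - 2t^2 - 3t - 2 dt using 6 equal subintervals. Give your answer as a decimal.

Δt = (3.5 − (-1))/6 = 0.75.
Left endpoints: -1, -0.25, 0.5, 1.25, 2, 2.75.
f(-1) = -5, f(-0.25) = -1.4375, f(0.5) = -3.5, f(1.25) = -1.0625, f(2) = 16, f(2.75) = 57.8125.
Sum = Δt · [f(-1) + f(-0.25) + f(0.5) + ...].
Sum = 47.109375.

47.109375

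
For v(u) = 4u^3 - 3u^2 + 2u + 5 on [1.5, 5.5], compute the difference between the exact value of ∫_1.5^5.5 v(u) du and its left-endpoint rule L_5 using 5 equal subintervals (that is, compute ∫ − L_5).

Exact integral: ∫_1.5^5.5 v(u) du = 795.
L_5 = 581.24.
Error = 795 − 581.24 = 213.76.

213.76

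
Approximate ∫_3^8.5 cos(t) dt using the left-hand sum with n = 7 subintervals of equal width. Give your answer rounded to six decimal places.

Δt = (8.5 − 3)/7 = 11/14.
Left endpoints: 3, 53/14, 32/7, 75/14, 43/7, 97/14, 54/7.
f(3) ≈ -0.989992, f(53/14) ≈ -0.799628, f(32/7) ≈ -0.140494, f(75/14) ≈ 0.601002, f(43/7) ≈ 0.990170, f(97/14) ≈ 0.798868, f(54/7) ≈ 0.139242.
Sum = Δt · [f(3) + f(53/14) + f(32/7) + ...].
Sum ≈ 0.470774.

0.470774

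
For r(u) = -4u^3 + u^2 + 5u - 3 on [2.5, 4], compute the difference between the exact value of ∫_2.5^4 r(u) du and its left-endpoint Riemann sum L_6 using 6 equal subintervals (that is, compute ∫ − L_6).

-21.4375

Exact integral: ∫_2.5^4 r(u) du = -180.9375.
L_6 = -159.5.
Error = -180.9375 − (-159.5) = -21.4375.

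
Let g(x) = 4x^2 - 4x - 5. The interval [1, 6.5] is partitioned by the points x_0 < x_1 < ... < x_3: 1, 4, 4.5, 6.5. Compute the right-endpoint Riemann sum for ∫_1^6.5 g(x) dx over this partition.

Subinterval widths: 3, 0.5, 2.
Right endpoints: 4, 4.5, 6.5.
g(4) = 43, g(4.5) = 58, g(6.5) = 138.
Sum = Σ Δx_i · g(x_i).
Sum = 434.

434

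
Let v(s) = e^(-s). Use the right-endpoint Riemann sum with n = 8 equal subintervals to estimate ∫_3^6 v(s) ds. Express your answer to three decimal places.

0.039

Δs = (6 − 3)/8 = 0.375.
Right endpoints: 3.375, 3.75, 4.125, 4.5, 4.875, 5.25, 5.625, 6.
v(3.375) ≈ 0.034, v(3.75) ≈ 0.024, v(4.125) ≈ 0.016, v(4.5) ≈ 0.011, v(4.875) ≈ 0.008, v(5.25) ≈ 0.005, v(5.625) ≈ 0.004, v(6) ≈ 0.002.
Sum = Δs · [v(3.375) + v(3.75) + v(4.125) + ...].
Sum ≈ 0.039.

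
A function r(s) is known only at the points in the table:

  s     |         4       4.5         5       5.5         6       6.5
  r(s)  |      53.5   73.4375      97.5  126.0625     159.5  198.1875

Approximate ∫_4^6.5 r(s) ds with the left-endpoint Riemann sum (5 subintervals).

Δs = 0.5.
Sum = 0.5·[53.5 + 73.4375 + 97.5 + 126.0625 + 159.5] = 255.

255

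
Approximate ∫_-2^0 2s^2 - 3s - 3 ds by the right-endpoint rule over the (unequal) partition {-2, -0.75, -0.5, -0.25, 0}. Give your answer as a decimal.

-1.0625

Subinterval widths: 1.25, 0.25, 0.25, 0.25.
Right endpoints: -0.75, -0.5, -0.25, 0.
f(-0.75) = 0.375, f(-0.5) = -1, f(-0.25) = -2.125, f(0) = -3.
Sum = Σ Δs_i · f(s_i).
Sum = -1.0625.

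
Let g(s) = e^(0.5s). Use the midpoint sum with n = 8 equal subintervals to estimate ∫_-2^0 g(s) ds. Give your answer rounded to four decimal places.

1.2634

Δs = (0 − (-2))/8 = 0.25.
Midpoints: -1.875, -1.625, -1.375, -1.125, -0.875, -0.625, -0.375, -0.125.
g(-1.875) ≈ 0.3916, g(-1.625) ≈ 0.4437, g(-1.375) ≈ 0.5028, g(-1.125) ≈ 0.5698, g(-0.875) ≈ 0.6456, g(-0.625) ≈ 0.7316, g(-0.375) ≈ 0.8290, g(-0.125) ≈ 0.9394.
Sum = Δs · [g(-1.875) + g(-1.625) + g(-1.375) + ...].
Sum ≈ 1.2634.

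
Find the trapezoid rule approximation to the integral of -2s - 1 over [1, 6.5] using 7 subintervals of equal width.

Δs = (6.5 − 1)/7 = 11/14.
f(1) = -3, f(25/14) = -32/7, f(18/7) = -43/7, f(47/14) = -54/7, f(29/7) = -65/7, f(69/14) = -76/7, f(40/7) = -87/7, f(6.5) = -14.
T_7 = (Δs/2)·[f(s_0) + 2f(s_1) + ... + 2f(s_{6}) + f(s_7)].
Sum = -46.75.

-46.75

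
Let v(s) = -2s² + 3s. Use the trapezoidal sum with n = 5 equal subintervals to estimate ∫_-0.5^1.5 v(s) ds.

0.56

Δs = (1.5 − (-0.5))/5 = 0.4.
v(-0.5) = -2, v(-0.1) = -0.32, v(0.3) = 0.72, v(0.7) = 1.12, v(1.1) = 0.88, v(1.5) = 0.
T_5 = (Δs/2)·[v(s_0) + 2v(s_1) + ... + 2v(s_{4}) + v(s_5)].
Sum = 0.56.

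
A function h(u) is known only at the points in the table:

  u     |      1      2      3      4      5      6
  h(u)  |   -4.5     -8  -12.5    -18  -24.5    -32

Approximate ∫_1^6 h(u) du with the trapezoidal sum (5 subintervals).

-81.25

Δu = 1.
T_5 = (1/2)·[(-4.5) + 2·(-8) + 2·(-12.5) + 2·(-18) + 2·(-24.5) + (-32)] = -81.25.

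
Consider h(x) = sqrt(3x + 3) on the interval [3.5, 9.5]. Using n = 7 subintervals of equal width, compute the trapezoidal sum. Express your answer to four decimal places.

28.2561

Δx = (9.5 − 3.5)/7 = 6/7.
h(3.5) ≈ 3.6742, h(61/14) ≈ 4.0089, h(73/14) ≈ 4.3177, h(85/14) ≈ 4.6059, h(97/14) ≈ 4.8771, h(109/14) ≈ 5.1339, h(121/14) ≈ 5.3785, h(9.5) ≈ 5.6125.
T_7 = (Δx/2)·[h(x_0) + 2h(x_1) + ... + 2h(x_{6}) + h(x_7)].
Sum ≈ 28.2561.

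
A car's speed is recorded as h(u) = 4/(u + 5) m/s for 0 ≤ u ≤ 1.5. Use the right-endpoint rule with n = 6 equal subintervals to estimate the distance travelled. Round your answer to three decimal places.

Δu = (1.5 − 0)/6 = 0.25.
Right endpoints: 0.25, 0.5, 0.75, 1, 1.25, 1.5.
h(0.25) = 16/21, h(0.5) = 8/11, h(0.75) = 16/23, h(1) = 2/3, h(1.25) = 0.64, h(1.5) = 8/13.
Sum = Δu · [h(0.25) + h(0.5) + h(0.75) + ...].
Sum ≈ 1.027.

1.027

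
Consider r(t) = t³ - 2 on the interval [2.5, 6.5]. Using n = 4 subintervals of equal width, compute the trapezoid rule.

437.5

Δt = (6.5 − 2.5)/4 = 1.
r(2.5) = 13.625, r(3.5) = 40.875, r(4.5) = 89.125, r(5.5) = 164.375, r(6.5) = 272.625.
T_4 = (Δt/2)·[r(t_0) + 2r(t_1) + 2r(t_2) + 2r(t_3) + r(t_4)].
Sum = 437.5.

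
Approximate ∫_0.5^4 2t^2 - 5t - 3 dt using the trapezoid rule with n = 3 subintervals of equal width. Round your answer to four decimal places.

Δt = (4 − 0.5)/3 = 7/6.
f(0.5) = -5, f(5/3) = -52/9, f(17/6) = -10/9, f(4) = 9.
T_3 = (Δt/2)·[f(t_0) + 2f(t_1) + 2f(t_2) + f(t_3)].
Sum ≈ -5.7037.

-5.7037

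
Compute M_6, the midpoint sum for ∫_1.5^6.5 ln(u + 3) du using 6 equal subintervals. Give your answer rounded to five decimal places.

9.62230

Δu = (6.5 − 1.5)/6 = 5/6.
Midpoints: 23/12, 2.75, 43/12, 53/12, 5.25, 73/12.
f(23/12) ≈ 1.59263, f(2.75) ≈ 1.74920, f(43/12) ≈ 1.88454, f(53/12) ≈ 2.00373, f(5.25) ≈ 2.11021, f(73/12) ≈ 2.20644.
Sum = Δu · [f(23/12) + f(2.75) + f(43/12) + ...].
Sum ≈ 9.62230.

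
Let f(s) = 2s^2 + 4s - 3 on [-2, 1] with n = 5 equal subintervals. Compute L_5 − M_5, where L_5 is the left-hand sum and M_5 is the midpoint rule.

L_5 = -10.44.
M_5 = -9.18.
L_5 − M_5 = -1.26.

-1.26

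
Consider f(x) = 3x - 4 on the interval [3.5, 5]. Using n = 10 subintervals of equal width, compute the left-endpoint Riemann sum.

12.7875

Δx = (5 − 3.5)/10 = 0.15.
Left endpoints: 3.5, 3.65, 3.8, 3.95, 4.1, 4.25, 4.4, 4.55, 4.7, 4.85.
f(3.5) = 6.5, f(3.65) = 6.95, f(3.8) = 7.4, f(3.95) = 7.85, f(4.1) = 8.3, f(4.25) = 8.75, f(4.4) = 9.2, f(4.55) = 9.65, f(4.7) = 10.1, f(4.85) = 10.55.
Sum = Δx · [f(3.5) + f(3.65) + f(3.8) + ...].
Sum = 12.7875.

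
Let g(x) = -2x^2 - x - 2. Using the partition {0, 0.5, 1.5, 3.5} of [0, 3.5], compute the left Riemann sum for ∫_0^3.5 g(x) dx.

Subinterval widths: 0.5, 1, 2.
Left endpoints: 0, 0.5, 1.5.
g(0) = -2, g(0.5) = -3, g(1.5) = -8.
Sum = Σ Δx_i · g(x_i).
Sum = -20.

-20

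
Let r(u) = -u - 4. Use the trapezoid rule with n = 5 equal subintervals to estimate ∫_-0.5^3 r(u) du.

Δu = (3 − (-0.5))/5 = 0.7.
r(-0.5) = -3.5, r(0.2) = -4.2, r(0.9) = -4.9, r(1.6) = -5.6, r(2.3) = -6.3, r(3) = -7.
T_5 = (Δu/2)·[r(u_0) + 2r(u_1) + ... + 2r(u_{4}) + r(u_5)].
Sum = -18.375.

-18.375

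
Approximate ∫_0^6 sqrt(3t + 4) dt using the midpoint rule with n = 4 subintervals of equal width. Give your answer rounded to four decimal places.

Δt = (6 − 0)/4 = 1.5.
Midpoints: 0.75, 2.25, 3.75, 5.25.
f(0.75) ≈ 2.5000, f(2.25) ≈ 3.2787, f(3.75) ≈ 3.9051, f(5.25) ≈ 4.4441.
Sum = Δt · [f(0.75) + f(2.25) + f(3.75) + f(5.25)].
Sum ≈ 21.1919.

21.1919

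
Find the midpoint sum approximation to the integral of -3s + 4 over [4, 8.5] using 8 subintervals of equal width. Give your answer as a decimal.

-66.375

Δs = (8.5 − 4)/8 = 0.5625.
Midpoints: 4.28125, 4.84375, 5.40625, 5.96875, 6.53125, 7.09375, 7.65625, 8.21875.
f(4.28125) = -8.84375, f(4.84375) = -10.53125, f(5.40625) = -12.21875, f(5.96875) = -13.90625, f(6.53125) = -15.59375, f(7.09375) = -17.28125, f(7.65625) = -18.96875, f(8.21875) = -20.65625.
Sum = Δs · [f(4.28125) + f(4.84375) + f(5.40625) + ...].
Sum = -66.375.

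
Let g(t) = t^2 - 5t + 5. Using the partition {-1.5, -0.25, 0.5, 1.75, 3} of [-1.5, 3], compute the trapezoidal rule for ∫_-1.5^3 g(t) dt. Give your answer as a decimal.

Subinterval widths: 1.25, 0.75, 1.25, 1.25.
g(-1.5) = 14.75, g(-0.25) = 6.3125, g(0.5) = 2.75, g(1.75) = -0.6875, g(3) = -1.
On each subinterval the trapezoid contributes (Δt_i/2)·[g(t_{i-1}) + g(t_i)].
Sum = 16.796875.

16.796875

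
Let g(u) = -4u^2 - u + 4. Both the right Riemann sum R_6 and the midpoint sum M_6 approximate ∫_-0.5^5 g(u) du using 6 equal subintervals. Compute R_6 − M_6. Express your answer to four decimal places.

-52.5174

R_6 ≈ -208.185185.
M_6 ≈ -155.667824.
R_6 − M_6 ≈ -52.5174.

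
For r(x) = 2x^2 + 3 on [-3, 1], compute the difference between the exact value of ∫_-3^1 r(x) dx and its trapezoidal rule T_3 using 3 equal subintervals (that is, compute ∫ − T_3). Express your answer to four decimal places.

Exact integral: ∫_-3^1 r(x) dx ≈ 30.666667.
T_3 ≈ 33.037037.
Error ≈ 30.666667 − 33.037037 ≈ -2.3704.

-2.3704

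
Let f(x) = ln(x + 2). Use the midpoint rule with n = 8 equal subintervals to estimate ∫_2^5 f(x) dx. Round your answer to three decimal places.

5.077

Δx = (5 − 2)/8 = 0.375.
Midpoints: 2.1875, 2.5625, 2.9375, 3.3125, 3.6875, 4.0625, 4.4375, 4.8125.
f(2.1875) ≈ 1.432, f(2.5625) ≈ 1.518, f(2.9375) ≈ 1.597, f(3.3125) ≈ 1.670, f(3.6875) ≈ 1.738, f(4.0625) ≈ 1.802, f(4.4375) ≈ 1.862, f(4.8125) ≈ 1.919.
Sum = Δx · [f(2.1875) + f(2.5625) + f(2.9375) + ...].
Sum ≈ 5.077.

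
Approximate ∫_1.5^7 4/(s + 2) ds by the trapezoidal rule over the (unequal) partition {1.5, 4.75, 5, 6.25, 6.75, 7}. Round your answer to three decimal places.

3.974

Subinterval widths: 3.25, 0.25, 1.25, 0.5, 0.25.
f(1.5) = 8/7, f(4.75) = 16/27, f(5) = 4/7, f(6.25) = 16/33, f(6.75) = 16/35, f(7) = 4/9.
On each subinterval the trapezoid contributes (Δs_i/2)·[f(s_{i-1}) + f(s_i)].
Sum ≈ 3.974.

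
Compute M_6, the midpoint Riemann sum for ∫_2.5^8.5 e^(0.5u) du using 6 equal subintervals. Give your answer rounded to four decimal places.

Δu = (8.5 − 2.5)/6 = 1.
Midpoints: 3, 4, 5, 6, 7, 8.
f(3) ≈ 4.4817, f(4) ≈ 7.3891, f(5) ≈ 12.1825, f(6) ≈ 20.0855, f(7) ≈ 33.1155, f(8) ≈ 54.5982.
Sum = Δu · [f(3) + f(4) + f(5) + ...].
Sum ≈ 131.8524.

131.8524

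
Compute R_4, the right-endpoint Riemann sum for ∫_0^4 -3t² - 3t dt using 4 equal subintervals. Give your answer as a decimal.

-120

Δt = (4 − 0)/4 = 1.
Right endpoints: 1, 2, 3, 4.
f(1) = -6, f(2) = -18, f(3) = -36, f(4) = -60.
Sum = Δt · [f(1) + f(2) + f(3) + f(4)].
Sum = -120.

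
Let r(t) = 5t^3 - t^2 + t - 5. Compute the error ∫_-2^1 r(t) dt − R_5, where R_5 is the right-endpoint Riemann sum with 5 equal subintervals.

-13.77

Exact integral: ∫_-2^1 r(t) dt = -38.25.
R_5 = -24.48.
Error = -38.25 − (-24.48) = -13.77.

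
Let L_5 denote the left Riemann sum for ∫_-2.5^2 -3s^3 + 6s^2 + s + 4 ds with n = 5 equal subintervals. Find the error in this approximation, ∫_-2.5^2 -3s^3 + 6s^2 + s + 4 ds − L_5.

Exact integral: ∫_-2.5^2 f(s) ds = 81.421875.
L_5 = 122.3775.
Error = 81.421875 − 122.3775 = -40.955625.

-40.955625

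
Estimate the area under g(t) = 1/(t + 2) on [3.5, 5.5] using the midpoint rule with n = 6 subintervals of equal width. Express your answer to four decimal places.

Δt = (5.5 − 3.5)/6 = 1/3.
Midpoints: 11/3, 4, 13/3, 14/3, 5, 16/3.
g(11/3) = 3/17, g(4) = 1/6, g(13/3) = 3/19, g(14/3) = 0.15, g(5) = 1/7, g(16/3) = 3/22.
Sum = Δt · [g(11/3) + g(4) + g(13/3) + ...].
Sum ≈ 0.3101.

0.3101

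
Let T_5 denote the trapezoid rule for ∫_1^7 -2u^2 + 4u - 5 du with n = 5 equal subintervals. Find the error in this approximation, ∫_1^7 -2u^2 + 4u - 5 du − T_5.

2.88

Exact integral: ∫_1^7 f(u) du = -162.
T_5 = -164.88.
Error = -162 − (-164.88) = 2.88.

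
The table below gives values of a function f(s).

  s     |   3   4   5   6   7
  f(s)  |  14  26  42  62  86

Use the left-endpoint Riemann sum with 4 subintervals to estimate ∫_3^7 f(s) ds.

Δs = 1.
Sum = 1·[14 + 26 + 42 + 62] = 144.

144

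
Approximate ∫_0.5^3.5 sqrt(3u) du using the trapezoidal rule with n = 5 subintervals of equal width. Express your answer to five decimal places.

7.13030

Δu = (3.5 − 0.5)/5 = 0.6.
f(0.5) ≈ 1.22474, f(1.1) ≈ 1.81659, f(1.7) ≈ 2.25832, f(2.3) ≈ 2.62679, f(2.9) ≈ 2.94958, f(3.5) ≈ 3.24037.
T_5 = (Δu/2)·[f(u_0) + 2f(u_1) + ... + 2f(u_{4}) + f(u_5)].
Sum ≈ 7.13030.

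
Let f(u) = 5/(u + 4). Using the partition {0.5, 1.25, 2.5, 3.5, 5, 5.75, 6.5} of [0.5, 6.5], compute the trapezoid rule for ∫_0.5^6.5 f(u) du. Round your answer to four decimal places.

4.2560

Subinterval widths: 0.75, 1.25, 1, 1.5, 0.75, 0.75.
f(0.5) = 10/9, f(1.25) = 20/21, f(2.5) = 10/13, f(3.5) = 2/3, f(5) = 5/9, f(5.75) = 20/39, f(6.5) = 10/21.
On each subinterval the trapezoid contributes (Δu_i/2)·[f(u_{i-1}) + f(u_i)].
Sum ≈ 4.2560.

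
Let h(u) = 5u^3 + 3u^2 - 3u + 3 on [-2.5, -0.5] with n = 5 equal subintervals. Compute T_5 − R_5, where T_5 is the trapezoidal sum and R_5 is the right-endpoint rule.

T_5 = -19.29.
R_5 = -8.59.
T_5 − R_5 = -10.7.

-10.7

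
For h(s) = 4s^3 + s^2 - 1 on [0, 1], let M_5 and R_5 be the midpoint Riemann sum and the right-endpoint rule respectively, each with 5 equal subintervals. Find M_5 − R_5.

-0.57

M_5 = 0.31.
R_5 = 0.88.
M_5 − R_5 = -0.57.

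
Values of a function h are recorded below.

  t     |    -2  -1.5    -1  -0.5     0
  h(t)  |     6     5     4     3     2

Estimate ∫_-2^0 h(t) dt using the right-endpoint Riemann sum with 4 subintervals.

Δt = 0.5.
Sum = 0.5·[5 + 4 + 3 + 2] = 7.

7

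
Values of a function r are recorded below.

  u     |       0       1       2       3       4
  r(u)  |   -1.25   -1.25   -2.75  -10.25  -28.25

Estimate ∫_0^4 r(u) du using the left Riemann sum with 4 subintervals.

-15.5

Δu = 1.
Sum = 1·[(-1.25) + (-1.25) + (-2.75) + (-10.25)] = -15.5.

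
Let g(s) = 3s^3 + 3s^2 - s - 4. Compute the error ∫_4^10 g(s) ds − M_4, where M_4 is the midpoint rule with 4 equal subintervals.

Exact integral: ∫_4^10 g(s) ds = 8178.
M_4 = 8103.75.
Error = 8178 − 8103.75 = 74.25.

74.25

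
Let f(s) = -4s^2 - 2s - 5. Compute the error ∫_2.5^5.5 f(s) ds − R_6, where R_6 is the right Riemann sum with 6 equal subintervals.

26

Exact integral: ∫_2.5^5.5 f(s) ds = -240.
R_6 = -266.
Error = -240 − (-266) = 26.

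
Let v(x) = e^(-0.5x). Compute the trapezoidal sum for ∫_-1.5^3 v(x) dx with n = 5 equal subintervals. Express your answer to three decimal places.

Δx = (3 − (-1.5))/5 = 0.9.
v(-1.5) ≈ 2.117, v(-0.6) ≈ 1.350, v(0.3) ≈ 0.861, v(1.2) ≈ 0.549, v(2.1) ≈ 0.350, v(3) ≈ 0.223.
T_5 = (Δx/2)·[v(x_0) + 2v(x_1) + ... + 2v(x_{4}) + v(x_5)].
Sum ≈ 3.851.

3.851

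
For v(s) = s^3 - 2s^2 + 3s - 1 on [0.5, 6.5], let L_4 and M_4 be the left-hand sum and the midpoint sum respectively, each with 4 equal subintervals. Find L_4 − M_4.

L_4 = 183.
M_4 = 310.6875.
L_4 − M_4 = -127.6875.

-127.6875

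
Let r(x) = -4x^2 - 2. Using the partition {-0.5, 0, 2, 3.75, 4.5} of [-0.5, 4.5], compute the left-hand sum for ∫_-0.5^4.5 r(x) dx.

Subinterval widths: 0.5, 2, 1.75, 0.75.
Left endpoints: -0.5, 0, 2, 3.75.
r(-0.5) = -3, r(0) = -2, r(2) = -18, r(3.75) = -58.25.
Sum = Σ Δx_i · r(x_i).
Sum = -80.6875.

-80.6875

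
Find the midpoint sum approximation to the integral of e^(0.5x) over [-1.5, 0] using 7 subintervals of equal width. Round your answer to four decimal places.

Δx = (0 − (-1.5))/7 = 3/14.
Midpoints: -39/28, -33/28, -27/28, -0.75, -15/28, -9/28, -3/28.
f(-39/28) ≈ 0.4984, f(-33/28) ≈ 0.5547, f(-27/28) ≈ 0.6175, f(-0.75) ≈ 0.6873, f(-15/28) ≈ 0.7650, f(-9/28) ≈ 0.8515, f(-3/28) ≈ 0.9478.
Sum = Δx · [f(-39/28) + f(-33/28) + f(-27/28) + ...].
Sum ≈ 1.0548.

1.0548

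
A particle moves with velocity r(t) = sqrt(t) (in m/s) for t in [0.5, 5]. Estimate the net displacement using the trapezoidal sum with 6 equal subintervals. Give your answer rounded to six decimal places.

7.195897

Δt = (5 − 0.5)/6 = 0.75.
r(0.5) ≈ 0.707107, r(1.25) ≈ 1.118034, r(2) ≈ 1.414214, r(2.75) ≈ 1.658312, r(3.5) ≈ 1.870829, r(4.25) ≈ 2.061553, r(5) ≈ 2.236068.
T_6 = (Δt/2)·[r(t_0) + 2r(t_1) + ... + 2r(t_{5}) + r(t_6)].
Sum ≈ 7.195897.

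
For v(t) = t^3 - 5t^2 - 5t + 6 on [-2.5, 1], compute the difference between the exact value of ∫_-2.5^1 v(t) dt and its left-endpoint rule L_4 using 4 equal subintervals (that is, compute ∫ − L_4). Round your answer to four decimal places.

14.3395

Exact integral: ∫_-2.5^1 v(t) dt ≈ -3.098958.
L_4 ≈ -17.438477.
Error ≈ -3.098958 − (-17.438477) ≈ 14.3395.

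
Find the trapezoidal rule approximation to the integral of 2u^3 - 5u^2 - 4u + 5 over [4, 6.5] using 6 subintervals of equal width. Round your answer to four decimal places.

375.4065

Δu = (6.5 − 4)/6 = 5/12.
f(4) = 37, f(53/12) = 53663/864, f(29/6) = 5113/54, f(5.25) = 135.59375, f(17/3) = 5014/27, f(73/12) = 212443/864, f(6.5) = 317.
T_6 = (Δu/2)·[f(u_0) + 2f(u_1) + ... + 2f(u_{5}) + f(u_6)].
Sum ≈ 375.4065.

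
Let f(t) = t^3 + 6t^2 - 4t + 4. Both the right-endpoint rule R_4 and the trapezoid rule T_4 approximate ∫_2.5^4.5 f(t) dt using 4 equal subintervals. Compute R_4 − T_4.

37.875

R_4 = 263.
T_4 = 225.125.
R_4 − T_4 = 37.875.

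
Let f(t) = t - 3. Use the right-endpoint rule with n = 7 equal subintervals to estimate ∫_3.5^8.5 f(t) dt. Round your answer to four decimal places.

Δt = (8.5 − 3.5)/7 = 5/7.
Right endpoints: 59/14, 69/14, 79/14, 89/14, 99/14, 109/14, 8.5.
f(59/14) = 17/14, f(69/14) = 27/14, f(79/14) = 37/14, f(89/14) = 47/14, f(99/14) = 57/14, f(109/14) = 67/14, f(8.5) = 5.5.
Sum = Δt · [f(59/14) + f(69/14) + f(79/14) + ...].
Sum ≈ 16.7857.

16.7857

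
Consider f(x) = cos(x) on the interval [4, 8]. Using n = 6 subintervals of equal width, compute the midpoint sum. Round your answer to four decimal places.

Δx = (8 − 4)/6 = 2/3.
Midpoints: 13/3, 5, 17/3, 19/3, 7, 23/3.
f(13/3) ≈ -0.3700, f(5) ≈ 0.2837, f(17/3) ≈ 0.8159, f(19/3) ≈ 0.9987, f(7) ≈ 0.7539, f(23/3) ≈ 0.1862.
Sum = Δx · [f(13/3) + f(5) + f(17/3) + ...].
Sum ≈ 1.7789.

1.7789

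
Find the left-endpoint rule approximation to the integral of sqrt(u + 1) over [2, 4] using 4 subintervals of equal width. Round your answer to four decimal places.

Δu = (4 − 2)/4 = 0.5.
Left endpoints: 2, 2.5, 3, 3.5.
f(2) ≈ 1.7321, f(2.5) ≈ 1.8708, f(3) ≈ 2.0000, f(3.5) ≈ 2.1213.
Sum = Δu · [f(2) + f(2.5) + f(3) + f(3.5)].
Sum ≈ 3.8621.

3.8621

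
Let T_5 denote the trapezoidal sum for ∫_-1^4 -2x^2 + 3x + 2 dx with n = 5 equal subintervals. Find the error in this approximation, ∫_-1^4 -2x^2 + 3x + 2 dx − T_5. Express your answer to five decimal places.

Exact integral: ∫_-1^4 f(x) dx ≈ -10.8333333.
T_5 = -12.5.
Error ≈ -10.8333333 − (-12.5) ≈ 1.66667.

1.66667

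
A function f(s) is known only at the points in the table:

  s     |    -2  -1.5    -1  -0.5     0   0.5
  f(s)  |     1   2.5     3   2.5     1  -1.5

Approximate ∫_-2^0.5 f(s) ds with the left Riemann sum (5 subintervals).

5

Δs = 0.5.
Sum = 0.5·[1 + 2.5 + 3 + 2.5 + 1] = 5.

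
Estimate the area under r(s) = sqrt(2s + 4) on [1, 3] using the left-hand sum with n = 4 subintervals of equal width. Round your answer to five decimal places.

5.46183

Δs = (3 − 1)/4 = 0.5.
Left endpoints: 1, 1.5, 2, 2.5.
r(1) ≈ 2.44949, r(1.5) ≈ 2.64575, r(2) ≈ 2.82843, r(2.5) ≈ 3.00000.
Sum = Δs · [r(1) + r(1.5) + r(2) + r(2.5)].
Sum ≈ 5.46183.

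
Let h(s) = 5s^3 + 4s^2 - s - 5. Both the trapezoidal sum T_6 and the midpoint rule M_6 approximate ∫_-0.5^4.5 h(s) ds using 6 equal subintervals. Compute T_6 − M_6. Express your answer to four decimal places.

T_6 ≈ 618.842593.
M_6 ≈ 589.328704.
T_6 − M_6 ≈ 29.5139.

29.5139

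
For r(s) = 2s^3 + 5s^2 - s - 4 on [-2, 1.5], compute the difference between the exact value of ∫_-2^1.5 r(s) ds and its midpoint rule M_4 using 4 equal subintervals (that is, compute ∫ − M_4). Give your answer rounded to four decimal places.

0.7816

Exact integral: ∫_-2^1.5 r(s) ds ≈ 0.364583.
M_4 ≈ -0.416992.
Error ≈ 0.364583 − (-0.416992) ≈ 0.7816.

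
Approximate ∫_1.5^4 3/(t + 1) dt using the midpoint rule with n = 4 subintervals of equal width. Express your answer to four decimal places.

Δt = (4 − 1.5)/4 = 0.625.
Midpoints: 1.8125, 2.4375, 3.0625, 3.6875.
f(1.8125) = 16/15, f(2.4375) = 48/55, f(3.0625) = 48/65, f(3.6875) = 0.64.
Sum = Δt · [f(1.8125) + f(2.4375) + f(3.0625) + f(3.6875)].
Sum ≈ 2.0737.

2.0737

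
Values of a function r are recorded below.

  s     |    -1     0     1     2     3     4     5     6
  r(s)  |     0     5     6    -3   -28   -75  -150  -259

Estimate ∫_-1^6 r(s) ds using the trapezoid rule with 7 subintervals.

-374.5

Δs = 1.
T_7 = (1/2)·[0 + 2·5 + 2·6 + 2·(-3) + 2·(-28) + 2·(-75) + 2·(-150) + (-259)] = -374.5.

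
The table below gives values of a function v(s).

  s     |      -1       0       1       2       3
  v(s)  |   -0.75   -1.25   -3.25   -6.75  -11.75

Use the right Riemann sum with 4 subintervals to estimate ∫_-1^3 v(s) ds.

Δs = 1.
Sum = 1·[(-1.25) + (-3.25) + (-6.75) + (-11.75)] = -23.

-23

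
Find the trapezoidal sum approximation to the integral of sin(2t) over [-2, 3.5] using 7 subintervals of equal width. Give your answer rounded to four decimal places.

Δt = (3.5 − (-2))/7 = 11/14.
f(-2) ≈ 0.7568, f(-17/14) ≈ -0.6541, f(-3/7) ≈ -0.7560, f(5/14) ≈ 0.6551, f(8/7) ≈ 0.7551, f(27/14) ≈ -0.6560, f(19/7) ≈ -0.7543, f(3.5) ≈ 0.6570.
T_7 = (Δt/2)·[f(t_0) + 2f(t_1) + ... + 2f(t_{6}) + f(t_7)].
Sum ≈ -0.5526.

-0.5526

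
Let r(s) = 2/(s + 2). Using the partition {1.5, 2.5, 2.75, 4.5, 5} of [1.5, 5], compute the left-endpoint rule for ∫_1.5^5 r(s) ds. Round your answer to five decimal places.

Subinterval widths: 1, 0.25, 1.75, 0.5.
Left endpoints: 1.5, 2.5, 2.75, 4.5.
r(1.5) = 4/7, r(2.5) = 4/9, r(2.75) = 8/19, r(4.5) = 4/13.
Sum = Σ Δs_i · r(s_i).
Sum ≈ 1.57323.

1.57323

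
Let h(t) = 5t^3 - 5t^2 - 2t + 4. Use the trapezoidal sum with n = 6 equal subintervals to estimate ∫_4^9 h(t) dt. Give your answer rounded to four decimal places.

Δt = (9 − 4)/6 = 5/6.
h(4) = 236, h(29/6) = 95491/216, h(17/3) = 20032/27, h(6.5) = 1152.875, h(22/3) = 45692/27, h(49/6) = 513551/216, h(9) = 3226.
T_6 = (Δt/2)·[h(t_0) + 2h(t_1) + ... + 2h(t_{5}) + h(t_6)].
Sum ≈ 6781.4468.

6781.4468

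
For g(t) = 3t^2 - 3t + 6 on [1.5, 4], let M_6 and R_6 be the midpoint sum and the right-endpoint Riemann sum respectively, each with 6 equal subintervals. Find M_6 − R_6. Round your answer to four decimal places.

-7.3568

M_6 ≈ 54.891493.
R_6 ≈ 62.248264.
M_6 − R_6 ≈ -7.3568.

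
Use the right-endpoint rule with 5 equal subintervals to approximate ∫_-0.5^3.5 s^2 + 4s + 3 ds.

Δs = (3.5 − (-0.5))/5 = 0.8.
Right endpoints: 0.3, 1.1, 1.9, 2.7, 3.5.
f(0.3) = 4.29, f(1.1) = 8.61, f(1.9) = 14.21, f(2.7) = 21.09, f(3.5) = 29.25.
Sum = Δs · [f(0.3) + f(1.1) + f(1.9) + f(2.7) + f(3.5)].
Sum = 61.96.

61.96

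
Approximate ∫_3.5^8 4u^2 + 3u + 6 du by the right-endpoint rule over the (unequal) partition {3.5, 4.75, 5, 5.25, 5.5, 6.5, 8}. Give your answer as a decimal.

860.75

Subinterval widths: 1.25, 0.25, 0.25, 0.25, 1, 1.5.
Right endpoints: 4.75, 5, 5.25, 5.5, 6.5, 8.
f(4.75) = 110.5, f(5) = 121, f(5.25) = 132, f(5.5) = 143.5, f(6.5) = 194.5, f(8) = 286.
Sum = Σ Δu_i · f(u_i).
Sum = 860.75.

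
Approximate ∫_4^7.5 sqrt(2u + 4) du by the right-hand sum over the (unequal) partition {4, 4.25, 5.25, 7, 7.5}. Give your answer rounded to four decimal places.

14.2958

Subinterval widths: 0.25, 1, 1.75, 0.5.
Right endpoints: 4.25, 5.25, 7, 7.5.
f(4.25) ≈ 3.5355, f(5.25) ≈ 3.8079, f(7) ≈ 4.2426, f(7.5) ≈ 4.3589.
Sum = Σ Δu_i · f(u_i).
Sum ≈ 14.2958.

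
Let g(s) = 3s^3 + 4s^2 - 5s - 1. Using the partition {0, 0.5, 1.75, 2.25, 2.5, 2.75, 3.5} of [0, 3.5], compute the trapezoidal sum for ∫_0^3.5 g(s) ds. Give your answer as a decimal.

143.171875

Subinterval widths: 0.5, 1.25, 0.5, 0.25, 0.25, 0.75.
g(0) = -1, g(0.5) = -2.125, g(1.75) = 18.578125, g(2.25) = 42.171875, g(2.5) = 58.375, g(2.75) = 77.890625, g(3.5) = 159.125.
On each subinterval the trapezoid contributes (Δs_i/2)·[g(s_{i-1}) + g(s_i)].
Sum = 143.171875.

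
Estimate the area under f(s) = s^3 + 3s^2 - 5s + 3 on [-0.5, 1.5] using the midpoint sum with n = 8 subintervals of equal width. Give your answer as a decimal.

Δs = (1.5 − (-0.5))/8 = 0.25.
Midpoints: -0.375, -0.125, 0.125, 0.375, 0.625, 0.875, 1.125, 1.375.
f(-0.375) = 2685/512, f(-0.125) = 1879/512, f(0.125) = 1241/512, f(0.375) = 819/512, f(0.625) = 661/512, f(0.875) = 815/512, f(1.125) = 1329/512, f(1.375) = 2251/512.
Sum = Δs · [f(-0.375) + f(-0.125) + f(0.125) + ...].
Sum = 5.703125.

5.703125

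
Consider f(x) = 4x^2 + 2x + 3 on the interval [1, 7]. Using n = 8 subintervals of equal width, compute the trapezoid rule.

Δx = (7 − 1)/8 = 0.75.
f(1) = 9, f(1.75) = 18.75, f(2.5) = 33, f(3.25) = 51.75, f(4) = 75, f(4.75) = 102.75, f(5.5) = 135, f(6.25) = 171.75, f(7) = 213.
T_8 = (Δx/2)·[f(x_0) + 2f(x_1) + ... + 2f(x_{7}) + f(x_8)].
Sum = 524.25.

524.25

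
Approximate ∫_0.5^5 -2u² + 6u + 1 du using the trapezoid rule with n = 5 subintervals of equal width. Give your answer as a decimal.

-5.715

Δu = (5 − 0.5)/5 = 0.9.
f(0.5) = 3.5, f(1.4) = 5.48, f(2.3) = 4.22, f(3.2) = -0.28, f(4.1) = -8.02, f(5) = -19.
T_5 = (Δu/2)·[f(u_0) + 2f(u_1) + ... + 2f(u_{4}) + f(u_5)].
Sum = -5.715.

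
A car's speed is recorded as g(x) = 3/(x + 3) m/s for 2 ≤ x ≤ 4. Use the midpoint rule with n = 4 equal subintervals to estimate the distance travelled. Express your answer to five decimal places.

1.00881

Δx = (4 − 2)/4 = 0.5.
Midpoints: 2.25, 2.75, 3.25, 3.75.
g(2.25) = 4/7, g(2.75) = 12/23, g(3.25) = 0.48, g(3.75) = 4/9.
Sum = Δx · [g(2.25) + g(2.75) + g(3.25) + g(3.75)].
Sum ≈ 1.00881.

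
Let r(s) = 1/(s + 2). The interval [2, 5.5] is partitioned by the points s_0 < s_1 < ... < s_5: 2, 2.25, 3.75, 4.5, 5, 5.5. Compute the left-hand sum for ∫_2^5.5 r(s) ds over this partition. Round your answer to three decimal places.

0.694

Subinterval widths: 0.25, 1.5, 0.75, 0.5, 0.5.
Left endpoints: 2, 2.25, 3.75, 4.5, 5.
r(2) = 0.25, r(2.25) = 4/17, r(3.75) = 4/23, r(4.5) = 2/13, r(5) = 1/7.
Sum = Σ Δs_i · r(s_i).
Sum ≈ 0.694.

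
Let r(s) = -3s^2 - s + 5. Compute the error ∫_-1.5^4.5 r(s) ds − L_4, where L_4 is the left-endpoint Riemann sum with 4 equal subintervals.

Exact integral: ∫_-1.5^4.5 r(s) ds = -73.5.
L_4 = -35.25.
Error = -73.5 − (-35.25) = -38.25.

-38.25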